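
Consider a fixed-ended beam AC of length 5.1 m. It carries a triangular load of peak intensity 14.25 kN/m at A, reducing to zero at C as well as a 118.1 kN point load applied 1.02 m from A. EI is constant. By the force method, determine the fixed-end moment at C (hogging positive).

Release both end moments; the primary structure is a simply-supported span AC with redundants M_A and M_C.
On the primary (simply-supported) span, the end slopes from the loading are:
  at A: triangular load, peak 14.25: w₀L³/(45EI) = 42.01/EI
  at C: triangular load, peak 14.25: 7w₀L³/(360EI) = 36.76/EI
  at A: point load 118.1 at a = 1.02: Pab(L + b)/(6LEI) = 147.4/EI
  at C: point load 118.1 at a = 1.02: Pab(L + a)/(6LEI) = 98.3/EI
  θ_A0 = 189.5/EI,  θ_C0 = 135.1/EI
Flexibility coefficients: a unit moment at one end gives L/(3EI) there and L/(6EI) at the far end, so f₁₁ = f₂₂ = 1.7/EI and f₁₂ = f₂₁ = 0.85/EI.
Compatibility — zero rotation at each built-in end:
  1.7 M_A + 0.85 M_C = 189.5
  0.85 M_A + 1.7 M_C = 135.1
Solving the pair gives M_A = 95.63 kN·m and M_C = 31.63 kN·m (hogging).

M_C = 31.63 kN·m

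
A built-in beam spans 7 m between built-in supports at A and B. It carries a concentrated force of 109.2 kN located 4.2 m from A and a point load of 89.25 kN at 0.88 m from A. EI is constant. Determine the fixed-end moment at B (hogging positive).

Release both end moments; the primary structure is a simply-supported span AB with redundants M_A and M_B.
End rotations of the released simple span under the applied load (×1/EI):
  at A: point load 109.2 at a = 4.2: Pab(L + b)/(6LEI) = 299.6/EI
  at B: point load 109.2 at a = 4.2: Pab(L + a)/(6LEI) = 342.5/EI
  at A: point load 89.25 at a = 0.88: Pab(L + b)/(6LEI) = 150.2/EI
  at B: point load 89.25 at a = 0.88: Pab(L + a)/(6LEI) = 90.18/EI
  θ_A0 = 449.8/EI,  θ_B0 = 432.6/EI
Flexibility coefficients: a unit moment at one end gives L/(3EI) there and L/(6EI) at the far end, so f₁₁ = f₂₂ = 2.333/EI and f₁₂ = f₂₁ = 1.167/EI.
Compatibility — zero rotation at each built-in end:
  2.333 M_A + 1.167 M_B = 449.8
  1.167 M_A + 2.333 M_B = 432.6
Solving the pair gives M_A = 133.4 kN·m and M_B = 118.7 kN·m (hogging).

M_B = 118.7 kN·m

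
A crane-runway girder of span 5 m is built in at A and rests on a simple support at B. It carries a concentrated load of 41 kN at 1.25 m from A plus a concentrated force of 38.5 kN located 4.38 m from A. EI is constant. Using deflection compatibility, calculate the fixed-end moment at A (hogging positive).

M_A = 45.38 kN·m

Choose R_B as the redundant. The primary structure is the cantilever fixed at A.
Downward deflection at the released point B due to the loads:
  point load 41 at a = 1.25: Pa²(3L − a)/(6EI) = 146.8/EI
  point load 38.5 at a = 4.38: Pa²(3L − a)/(6EI) = 1307/EI
  δ_0 = 1454/EI
Flexibility coefficient — unit upward force at B: δ_{BB} = L³/(3EI) = 41.67/EI.
Compatibility at B: δ_0 − R_B·δ_{BB} = 0, so R_B = 1454/41.67 = 34.9 kN.
Moment equilibrium about A: M_A = Σ(load moments about A) − R_B·L = 219.9 − 34.9×5 = 45.38 kN·m.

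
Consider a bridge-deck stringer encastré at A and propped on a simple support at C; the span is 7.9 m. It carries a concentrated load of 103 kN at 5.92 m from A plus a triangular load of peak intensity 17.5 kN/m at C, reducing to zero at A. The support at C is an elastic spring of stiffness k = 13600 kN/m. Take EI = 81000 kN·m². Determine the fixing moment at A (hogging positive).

Take the reaction at C as the redundant and release it; the primary structure is a cantilever fixed at A.
Primary-structure tip deflection at C by superposition:
  point load 103 at a = 5.92: Pa²(3L − a)/(6EI) = 10697/EI
  triangular load, peak 17.5 at the free end: 11w₀L⁴/(120EI) = 6248/EI
  δ_0 = 16945/EI
Flexibility coefficient — unit upward force at C: δ_{CC} = L³/(3EI) = 164.3/EI.
With EI = 81000 kN·m²: δ_0 = 0.2092 m and δ_{CC} = 0.002029 m/kN.
Compatibility — the spring shortens by R_C/k under the reaction it provides: δ_0 − R_C·δ_{CC} = R_C/k. With 1/k = 0.000074 m/kN, R_C = δ_0 / (δ_{CC} + 1/k) = 0.2092 / (0.002029 + 0.000074) = 99.5 kN.
Moment equilibrium about A: M_A = Σ(load moments about A) − R_C·L = 973.8 − 99.5×7.9 = 187.8 kN·m.

M_A = 187.8 kN·m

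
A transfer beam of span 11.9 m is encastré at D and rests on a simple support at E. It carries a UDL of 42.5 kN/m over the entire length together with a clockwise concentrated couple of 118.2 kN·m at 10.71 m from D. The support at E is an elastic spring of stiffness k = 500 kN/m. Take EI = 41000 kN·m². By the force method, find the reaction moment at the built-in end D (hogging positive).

M_D = 1005 kN·m

Remove the prop at E; the released (primary) structure is a cantilever built in at D.
Downward deflection at the released point E due to the loads:
  UDL 42.5: wL⁴/(8EI) = 106534/EI
  clockwise couple 118.2 at a = 10.71: M₀a(2L − a)/(2EI) = 8285/EI
  δ_0 = 114819/EI
Tip deflection under a unit load at E: L³/(3EI) = 561.7/EI.
With EI = 41000 kN·m²: δ_0 = 2.8005 m and δ_{EE} = 0.0137 m/kN.
Compatibility — the spring shortens by R_E/k under the reaction it provides: δ_0 − R_E·δ_{EE} = R_E/k. With 1/k = 0.002 m/kN, R_E = δ_0 / (δ_{EE} + 1/k) = 2.8005 / (0.0137 + 0.002) = 178.4 kN.
Moment equilibrium about D: M_D = Σ(load moments about D) − R_E·L = 3127 − 178.4×11.9 = 1005 kN·m.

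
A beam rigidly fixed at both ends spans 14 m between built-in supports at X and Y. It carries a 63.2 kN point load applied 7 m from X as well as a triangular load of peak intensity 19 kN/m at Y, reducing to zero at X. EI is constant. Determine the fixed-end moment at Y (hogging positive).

Release both end moments; the primary structure is a simply-supported span XY with redundants M_X and M_Y.
End rotations of the released simple span under the applied load (×1/EI):
  at X: point load 63.2 at a = 7: Pab(L + b)/(6LEI) = 774.2/EI
  at Y: point load 63.2 at a = 7: Pab(L + a)/(6LEI) = 774.2/EI
  at X: triangular load, peak 19: 7w₀L³/(360EI) = 1014/EI
  at Y: triangular load, peak 19: w₀L³/(45EI) = 1159/EI
  θ_X0 = 1788/EI,  θ_Y0 = 1933/EI
Flexibility coefficients: a unit moment at one end gives L/(3EI) there and L/(6EI) at the far end, so f₁₁ = f₂₂ = 4.667/EI and f₁₂ = f₂₁ = 2.333/EI.
Compatibility — zero rotation at each built-in end:
  4.667 M_X + 2.333 M_Y = 1788
  2.333 M_X + 4.667 M_Y = 1933
Solving the pair gives M_X = 234.7 kN·m and M_Y = 296.8 kN·m (hogging).

M_Y = 296.8 kN·m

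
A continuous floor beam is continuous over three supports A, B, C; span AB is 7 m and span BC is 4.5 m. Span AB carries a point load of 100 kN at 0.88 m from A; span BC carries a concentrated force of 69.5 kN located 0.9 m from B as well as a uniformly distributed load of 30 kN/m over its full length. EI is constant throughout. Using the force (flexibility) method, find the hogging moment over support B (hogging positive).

M_B = 73.7 kN·m

Release continuity at B by inserting a hinge; the redundant is the internal moment M_B. The primary structure is two simply-supported spans AB and BC.
End slopes at the hinge B, treating each span as simply supported:
  span AB: point load 100 at a = 0.88: Pab(L + a)/(6LEI) = 101/EI
  span BC: point load 69.5 at a = 0.9: Pab(L + b)/(6LEI) = 67.55/EI
  span BC: UDL 30: wL³/(24EI) = 113.9/EI
  relative rotation θ_0 = (101 + 181.5)/EI = 282.5/EI
A unit hogging moment at B produces rotation L₁/(3EI) + L₂/(3EI) = 3.833/EI.
Slope continuity at B: θ_0 = M_B·3.833/EI, so M_B = 282.5/3.833 = 73.7 kN·m (hogging).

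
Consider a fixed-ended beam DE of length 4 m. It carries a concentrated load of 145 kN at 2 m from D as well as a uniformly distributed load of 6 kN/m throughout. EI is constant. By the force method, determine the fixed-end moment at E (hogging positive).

M_E = 80.5 kN·m

Release both end moments; the primary structure is a simply-supported span DE with redundants M_D and M_E.
On the primary (simply-supported) span, the end slopes from the loading are:
  at D: point load 145 at a = 2: Pab(L + b)/(6LEI) = 145/EI
  at E: point load 145 at a = 2: Pab(L + a)/(6LEI) = 145/EI
  at D: UDL 6: wL³/(24EI) = 16/EI
  at E: UDL 6: wL³/(24EI) = 16/EI
  θ_D0 = 161/EI,  θ_E0 = 161/EI
Flexibility coefficients: a unit moment at one end gives L/(3EI) there and L/(6EI) at the far end, so f₁₁ = f₂₂ = 1.333/EI and f₁₂ = f₂₁ = 0.6667/EI.
Compatibility — zero rotation at each built-in end:
  1.333 M_D + 0.6667 M_E = 161
  0.6667 M_D + 1.333 M_E = 161
Solving the pair gives M_D = 80.5 kN·m and M_E = 80.5 kN·m (hogging).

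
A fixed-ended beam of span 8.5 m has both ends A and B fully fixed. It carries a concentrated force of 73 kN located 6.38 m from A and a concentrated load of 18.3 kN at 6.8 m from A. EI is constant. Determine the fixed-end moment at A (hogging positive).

Release both end moments; the primary structure is a simply-supported span AB with redundants M_A and M_B.
Simple-span end rotations at A and B under the given loads:
  at A: point load 73 at a = 6.38: Pab(L + b)/(6LEI) = 205.6/EI
  at B: point load 73 at a = 6.38: Pab(L + a)/(6LEI) = 288.1/EI
  at A: point load 18.3 at a = 6.8: Pab(L + b)/(6LEI) = 42.31/EI
  at B: point load 18.3 at a = 6.8: Pab(L + a)/(6LEI) = 63.46/EI
  θ_A0 = 247.9/EI,  θ_B0 = 351.5/EI
Flexibility coefficients: a unit moment at one end gives L/(3EI) there and L/(6EI) at the far end, so f₁₁ = f₂₂ = 2.833/EI and f₁₂ = f₂₁ = 1.417/EI.
Compatibility — zero rotation at each built-in end:
  2.833 M_A + 1.417 M_B = 247.9
  1.417 M_A + 2.833 M_B = 351.5
Solving the pair gives M_A = 33.95 kN·m and M_B = 107.1 kN·m (hogging).

M_A = 33.95 kN·m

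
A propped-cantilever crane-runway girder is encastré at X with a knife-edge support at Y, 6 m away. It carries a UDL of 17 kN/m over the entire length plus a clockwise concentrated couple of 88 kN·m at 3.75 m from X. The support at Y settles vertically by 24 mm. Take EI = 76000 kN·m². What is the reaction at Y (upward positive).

R_Y = 31.82 kN

Remove the prop at Y; the released (primary) structure is a cantilever built in at X.
Deflection at Y on the released cantilever, summing each load's contribution:
  UDL 17: wL⁴/(8EI) = 2754/EI
  clockwise couple 88 at a = 3.75: M₀a(2L − a)/(2EI) = 1361/EI
  δ_0 = 4115/EI
Flexibility coefficient — unit upward force at Y: δ_{YY} = L³/(3EI) = 72/EI.
With EI = 76000 kN·m²: δ_0 = 0.054148 m and δ_{YY} = 0.000947 m/kN.
Compatibility — the beam at Y must follow the support down by 0.024 m: δ_0 − R_Y·δ_{YY} = 0.024, so R_Y = (0.054148 − 0.024)/0.000947 = 31.82 kN.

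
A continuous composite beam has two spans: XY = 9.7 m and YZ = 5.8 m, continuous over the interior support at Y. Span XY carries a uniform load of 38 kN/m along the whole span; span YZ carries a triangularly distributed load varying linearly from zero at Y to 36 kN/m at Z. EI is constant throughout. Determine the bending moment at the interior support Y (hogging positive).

M_Y = 306.1 kN·m

Insert a hinge at Y; M_Y is the redundant, and each span becomes simply supported.
End slopes at the hinge Y, treating each span as simply supported:
  span XY: UDL 38: wL³/(24EI) = 1445/EI
  span YZ: triangular load, peak 36: 7w₀L³/(360EI) = 136.6/EI
  relative rotation θ_0 = (1445 + 136.6)/EI = 1582/EI
A unit hogging moment at Y produces rotation L₁/(3EI) + L₂/(3EI) = 5.167/EI.
Compatibility: M_Y·(L₁+L₂)/(3EI) = θ_0, giving M_Y = 306.1 kN·m (hogging).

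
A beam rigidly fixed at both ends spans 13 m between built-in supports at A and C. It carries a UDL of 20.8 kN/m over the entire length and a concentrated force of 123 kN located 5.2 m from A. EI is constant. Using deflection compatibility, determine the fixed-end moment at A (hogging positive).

Take the two fixed-end moments M_A, M_C as redundants; the released structure is the simple span AC.
Simple-span end rotations at A and C under the given loads:
  at A: UDL 20.8: wL³/(24EI) = 1904/EI
  at C: UDL 20.8: wL³/(24EI) = 1904/EI
  at A: point load 123 at a = 5.2: Pab(L + b)/(6LEI) = 1330/EI
  at C: point load 123 at a = 5.2: Pab(L + a)/(6LEI) = 1164/EI
  θ_A0 = 3234/EI,  θ_C0 = 3068/EI
Flexibility coefficients: a unit moment at one end gives L/(3EI) there and L/(6EI) at the far end, so f₁₁ = f₂₂ = 4.333/EI and f₁₂ = f₂₁ = 2.167/EI.
Compatibility — zero rotation at each built-in end:
  4.333 M_A + 2.167 M_C = 3234
  2.167 M_A + 4.333 M_C = 3068
Solving the pair gives M_A = 523.2 kN·m and M_C = 446.4 kN·m (hogging).

M_A = 523.2 kN·m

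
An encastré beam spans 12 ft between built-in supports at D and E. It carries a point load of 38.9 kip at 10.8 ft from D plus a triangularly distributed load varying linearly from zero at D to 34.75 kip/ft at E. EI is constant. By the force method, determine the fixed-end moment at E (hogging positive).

M_E = 288 kip·ft

Release both end moments; the primary structure is a simply-supported span DE with redundants M_D and M_E.
On the primary (simply-supported) span, the end slopes from the loading are:
  at D: point load 38.9 at a = 10.8: Pab(L + b)/(6LEI) = 92.43/EI
  at E: point load 38.9 at a = 10.8: Pab(L + a)/(6LEI) = 159.6/EI
  at D: triangular load, peak 34.75: 7w₀L³/(360EI) = 1168/EI
  at E: triangular load, peak 34.75: w₀L³/(45EI) = 1334/EI
  θ_D0 = 1260/EI,  θ_E0 = 1494/EI
Flexibility coefficients: a unit moment at one end gives L/(3EI) there and L/(6EI) at the far end, so f₁₁ = f₂₂ = 4/EI and f₁₂ = f₂₁ = 2/EI.
Compatibility — zero rotation at each built-in end:
  4 M_D + 2 M_E = 1260
  2 M_D + 4 M_E = 1494
Solving the pair gives M_D = 171 kip·ft and M_E = 288 kip·ft (hogging).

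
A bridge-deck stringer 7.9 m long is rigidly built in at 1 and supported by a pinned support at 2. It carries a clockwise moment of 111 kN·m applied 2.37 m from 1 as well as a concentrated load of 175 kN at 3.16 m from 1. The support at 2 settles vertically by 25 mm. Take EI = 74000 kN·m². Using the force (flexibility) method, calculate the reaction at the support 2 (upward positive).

R_2 = 35.89 kN

Remove the prop at 2; the released (primary) structure is a cantilever built in at 1.
Downward deflection at the released point 2 due to the loads:
  clockwise couple 111 at a = 2.37: M₀a(2L − a)/(2EI) = 1767/EI
  point load 175 at a = 3.16: Pa²(3L − a)/(6EI) = 5982/EI
  δ_0 = 7749/EI
Tip deflection under a unit load at 2: L³/(3EI) = 164.3/EI.
With EI = 74000 kN·m²: δ_0 = 0.10471 m and δ_{22} = 0.002221 m/kN.
Compatibility — the beam at 2 must follow the support down by 0.025 m: δ_0 − R_2·δ_{22} = 0.025, so R_2 = (0.10471 − 0.025)/0.002221 = 35.89 kN.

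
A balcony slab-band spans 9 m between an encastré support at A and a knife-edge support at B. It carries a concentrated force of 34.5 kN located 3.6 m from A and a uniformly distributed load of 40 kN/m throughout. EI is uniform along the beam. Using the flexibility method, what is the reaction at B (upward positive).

R_B = 142.2 kN

Take the reaction at B as the redundant and release it; the primary structure is a cantilever fixed at A.
Downward deflection at the released point B due to the loads:
  point load 34.5 at a = 3.6: Pa²(3L − a)/(6EI) = 1744/EI
  UDL 40: wL⁴/(8EI) = 32805/EI
  δ_0 = 34549/EI
Tip deflection under a unit load at B: L³/(3EI) = 243/EI.
The prop prevents deflection at B: R_B = δ_0/δ_{BB} = 34549/243 = 142.2 kN.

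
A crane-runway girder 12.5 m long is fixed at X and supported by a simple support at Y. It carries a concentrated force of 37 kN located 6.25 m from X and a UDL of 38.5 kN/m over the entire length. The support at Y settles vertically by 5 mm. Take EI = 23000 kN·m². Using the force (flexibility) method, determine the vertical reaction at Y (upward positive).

Remove the prop at Y; the released (primary) structure is a cantilever built in at X.
Primary-structure tip deflection at Y by superposition:
  point load 37 at a = 6.25: Pa²(3L − a)/(6EI) = 7528/EI
  UDL 38.5: wL⁴/(8EI) = 117493/EI
  δ_0 = 125020/EI
Flexibility coefficient — unit upward force at Y: δ_{YY} = L³/(3EI) = 651/EI.
With EI = 23000 kN·m²: δ_0 = 5.4357 m and δ_{YY} = 0.028306 m/kN.
Compatibility — the beam at Y must follow the support down by 0.005 m: δ_0 − R_Y·δ_{YY} = 0.005, so R_Y = (5.4357 − 0.005)/0.028306 = 191.9 kN.

R_Y = 191.9 kN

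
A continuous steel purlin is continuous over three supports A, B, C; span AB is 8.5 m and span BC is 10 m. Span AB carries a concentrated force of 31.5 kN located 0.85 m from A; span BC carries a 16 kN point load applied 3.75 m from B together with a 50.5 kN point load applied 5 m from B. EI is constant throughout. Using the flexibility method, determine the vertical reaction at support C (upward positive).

R_C = 23.88 kN

Take M_B as the redundant. Released structure: two simple spans AB and BC with a hinge at B.
Discontinuity in slope at B on the released structure — sum the simple-span end rotations:
  span AB: point load 31.5 at a = 0.85: Pab(L + a)/(6LEI) = 37.55/EI
  span BC: point load 16 at a = 3.75: Pab(L + b)/(6LEI) = 101.6/EI
  span BC: point load 50.5 at a = 5: Pab(L + b)/(6LEI) = 315.6/EI
  relative rotation θ_0 = (37.55 + 417.2)/EI = 454.7/EI
A unit hogging moment at B produces rotation L₁/(3EI) + L₂/(3EI) = 6.167/EI.
Slope continuity at B: θ_0 = M_B·6.167/EI, so M_B = 454.7/6.167 = 73.74 kN·m (hogging).
Span BC, ΣM about C: R_B^{BC}·10 = 352.5 + 73.74, so R_B^{BC} = 42.62 kN and R_C = 66.5 − 42.62 = 23.88 kN.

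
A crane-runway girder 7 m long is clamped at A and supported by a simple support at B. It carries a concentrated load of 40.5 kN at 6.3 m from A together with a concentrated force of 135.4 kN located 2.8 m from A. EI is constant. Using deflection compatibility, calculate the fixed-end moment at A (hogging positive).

Take the reaction at B as the redundant and release it; the primary structure is a cantilever fixed at A.
Primary-structure tip deflection at B by superposition:
  point load 40.5 at a = 6.3: Pa²(3L − a)/(6EI) = 3938/EI
  point load 135.4 at a = 2.8: Pa²(3L − a)/(6EI) = 3220/EI
  δ_0 = 7158/EI
Tip deflection under a unit load at B: L³/(3EI) = 114.3/EI.
Compatibility at B: δ_0 − R_B·δ_{BB} = 0, so R_B = 7158/114.3 = 62.61 kN.
Moment equilibrium about A: M_A = Σ(load moments about A) − R_B·L = 634.3 − 62.61×7 = 196 kN·m.

M_A = 196 kN·m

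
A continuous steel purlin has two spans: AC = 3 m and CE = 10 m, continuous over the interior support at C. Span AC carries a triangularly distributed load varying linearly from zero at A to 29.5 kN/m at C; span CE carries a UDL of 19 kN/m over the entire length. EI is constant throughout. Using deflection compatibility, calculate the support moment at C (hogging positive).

Insert a hinge at C; M_C is the redundant, and each span becomes simply supported.
Rotations at C on the released spans (each span's end-slope, ×1/EI):
  span AC: triangular load, peak 29.5: w₀L³/(45EI) = 17.7/EI
  span CE: UDL 19: wL³/(24EI) = 791.7/EI
  relative rotation θ_0 = (17.7 + 791.7)/EI = 809.4/EI
A unit hogging moment at C produces rotation L₁/(3EI) + L₂/(3EI) = 4.333/EI.
Compatibility: M_C·(L₁+L₂)/(3EI) = θ_0, giving M_C = 186.8 kN·m (hogging).

M_C = 186.8 kN·m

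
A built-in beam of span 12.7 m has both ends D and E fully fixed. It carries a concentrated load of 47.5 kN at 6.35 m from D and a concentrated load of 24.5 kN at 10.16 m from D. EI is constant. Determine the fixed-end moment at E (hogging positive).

Take the two fixed-end moments M_D, M_E as redundants; the released structure is the simple span DE.
On the primary (simply-supported) span, the end slopes from the loading are:
  at D: point load 47.5 at a = 6.35: Pab(L + b)/(6LEI) = 478.8/EI
  at E: point load 47.5 at a = 6.35: Pab(L + a)/(6LEI) = 478.8/EI
  at D: point load 24.5 at a = 10.16: Pab(L + b)/(6LEI) = 126.5/EI
  at E: point load 24.5 at a = 10.16: Pab(L + a)/(6LEI) = 189.7/EI
  θ_D0 = 605.3/EI,  θ_E0 = 668.5/EI
Flexibility coefficients: a unit moment at one end gives L/(3EI) there and L/(6EI) at the far end, so f₁₁ = f₂₂ = 4.233/EI and f₁₂ = f₂₁ = 2.117/EI.
Compatibility — zero rotation at each built-in end:
  4.233 M_D + 2.117 M_E = 605.3
  2.117 M_D + 4.233 M_E = 668.5
Solving the pair gives M_D = 85.36 kN·m and M_E = 115.2 kN·m (hogging).

M_E = 115.2 kN·m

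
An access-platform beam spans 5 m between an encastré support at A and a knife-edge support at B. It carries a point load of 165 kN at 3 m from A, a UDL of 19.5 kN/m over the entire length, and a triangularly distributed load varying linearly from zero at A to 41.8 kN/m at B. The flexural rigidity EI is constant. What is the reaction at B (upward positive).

Take the reaction at B as the redundant and release it; the primary structure is a cantilever fixed at A.
Deflection at B on the released cantilever, summing each load's contribution:
  point load 165 at a = 3: Pa²(3L − a)/(6EI) = 2970/EI
  UDL 19.5: wL⁴/(8EI) = 1523/EI
  triangular load, peak 41.8 at the free end: 11w₀L⁴/(120EI) = 2395/EI
  δ_0 = 6888/EI
Tip deflection under a unit load at B: L³/(3EI) = 41.67/EI.
The prop prevents deflection at B: R_B = δ_0/δ_{BB} = 6888/41.67 = 165.3 kN.

R_B = 165.3 kN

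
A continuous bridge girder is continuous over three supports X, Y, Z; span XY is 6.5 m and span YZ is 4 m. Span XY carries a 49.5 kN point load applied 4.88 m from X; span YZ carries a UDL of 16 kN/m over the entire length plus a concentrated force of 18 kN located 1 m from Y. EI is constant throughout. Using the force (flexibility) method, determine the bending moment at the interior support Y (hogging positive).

Insert a hinge at Y; M_Y is the redundant, and each span becomes simply supported.
End slopes at the hinge Y, treating each span as simply supported:
  span XY: point load 49.5 at a = 4.88: Pab(L + a)/(6LEI) = 114.2/EI
  span YZ: UDL 16: wL³/(24EI) = 42.67/EI
  span YZ: point load 18 at a = 1: Pab(L + b)/(6LEI) = 15.75/EI
  relative rotation θ_0 = (114.2 + 58.42)/EI = 172.6/EI
A unit hogging moment at Y produces rotation L₁/(3EI) + L₂/(3EI) = 3.5/EI.
Compatibility: M_Y·(L₁+L₂)/(3EI) = θ_0, giving M_Y = 49.32 kN·m (hogging).

M_Y = 49.32 kN·m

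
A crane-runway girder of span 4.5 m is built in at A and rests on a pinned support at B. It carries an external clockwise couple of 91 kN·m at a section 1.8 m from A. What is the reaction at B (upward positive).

Choose R_B as the redundant. The primary structure is the cantilever fixed at A.
Primary-structure tip deflection at B by superposition:
  clockwise couple 91 at a = 1.8: M₀a(2L − a)/(2EI) = 589.7/EI
Flexibility coefficient — unit upward force at B: δ_{BB} = L³/(3EI) = 30.38/EI.
The prop prevents deflection at B: R_B = δ_0/δ_{BB} = 589.7/30.38 = 19.41 kN.

R_B = 19.41 kN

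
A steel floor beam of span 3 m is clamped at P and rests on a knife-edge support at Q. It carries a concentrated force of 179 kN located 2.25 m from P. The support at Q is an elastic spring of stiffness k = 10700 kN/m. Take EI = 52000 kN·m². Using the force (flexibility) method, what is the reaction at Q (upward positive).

R_Q = 73.56 kN

Release the roller at Q. Primary structure: cantilever fixed at P.
Downward deflection at the released point Q due to the loads:
  point load 179 at a = 2.25: Pa²(3L − a)/(6EI) = 1019/EI
Tip deflection under a unit load at Q: L³/(3EI) = 9/EI.
With EI = 52000 kN·m²: δ_0 = 0.019605 m and δ_{QQ} = 0.000173 m/kN.
Compatibility — the spring shortens by R_Q/k under the reaction it provides: δ_0 − R_Q·δ_{QQ} = R_Q/k. With 1/k = 0.000093 m/kN, R_Q = δ_0 / (δ_{QQ} + 1/k) = 0.019605 / (0.000173 + 0.000093) = 73.56 kN.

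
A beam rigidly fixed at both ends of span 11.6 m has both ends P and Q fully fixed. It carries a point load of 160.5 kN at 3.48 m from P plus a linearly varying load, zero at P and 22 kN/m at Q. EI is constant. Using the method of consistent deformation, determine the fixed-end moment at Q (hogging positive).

M_Q = 265.3 kN·m

Release both end moments; the primary structure is a simply-supported span PQ with redundants M_P and M_Q.
On the primary (simply-supported) span, the end slopes from the loading are:
  at P: point load 160.5 at a = 3.48: Pab(L + b)/(6LEI) = 1285/EI
  at Q: point load 160.5 at a = 3.48: Pab(L + a)/(6LEI) = 982.7/EI
  at P: triangular load, peak 22: 7w₀L³/(360EI) = 667.7/EI
  at Q: triangular load, peak 22: w₀L³/(45EI) = 763.1/EI
  θ_P0 = 1953/EI,  θ_Q0 = 1746/EI
Flexibility coefficients: a unit moment at one end gives L/(3EI) there and L/(6EI) at the far end, so f₁₁ = f₂₂ = 3.867/EI and f₁₂ = f₂₁ = 1.933/EI.
Compatibility — zero rotation at each built-in end:
  3.867 M_P + 1.933 M_Q = 1953
  1.933 M_P + 3.867 M_Q = 1746
Solving the pair gives M_P = 372.4 kN·m and M_Q = 265.3 kN·m (hogging).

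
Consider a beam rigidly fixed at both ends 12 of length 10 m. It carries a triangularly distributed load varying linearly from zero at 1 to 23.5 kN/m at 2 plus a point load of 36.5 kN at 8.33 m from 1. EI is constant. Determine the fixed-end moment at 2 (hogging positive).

Release both end moments; the primary structure is a simply-supported span 12 with redundants M_1 and M_2.
End rotations of the released simple span under the applied load (×1/EI):
  at 1: triangular load, peak 23.5: 7w₀L³/(360EI) = 456.9/EI
  at 2: triangular load, peak 23.5: w₀L³/(45EI) = 522.2/EI
  at 1: point load 36.5 at a = 8.33: Pab(L + b)/(6LEI) = 98.76/EI
  at 2: point load 36.5 at a = 8.33: Pab(L + a)/(6LEI) = 155.1/EI
  θ_10 = 555.7/EI,  θ_20 = 677.3/EI
Flexibility coefficients: a unit moment at one end gives L/(3EI) there and L/(6EI) at the far end, so f₁₁ = f₂₂ = 3.333/EI and f₁₂ = f₂₁ = 1.667/EI.
Compatibility — zero rotation at each built-in end:
  3.333 M_1 + 1.667 M_2 = 555.7
  1.667 M_1 + 3.333 M_2 = 677.3
Solving the pair gives M_1 = 86.81 kN·m and M_2 = 159.8 kN·m (hogging).

M_2 = 159.8 kN·m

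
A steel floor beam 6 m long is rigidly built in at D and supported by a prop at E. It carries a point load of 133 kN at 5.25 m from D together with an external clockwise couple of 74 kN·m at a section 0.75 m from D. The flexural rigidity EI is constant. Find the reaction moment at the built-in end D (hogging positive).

M_D = 97.08 kN·m

Remove the prop at E; the released (primary) structure is a cantilever built in at D.
Deflection at E on the released cantilever, summing each load's contribution:
  point load 133 at a = 5.25: Pa²(3L − a)/(6EI) = 7790/EI
  clockwise couple 74 at a = 0.75: M₀a(2L − a)/(2EI) = 312.2/EI
  δ_0 = 8102/EI
Tip deflection under a unit load at E: L³/(3EI) = 72/EI.
Compatibility at E: δ_0 − R_E·δ_{EE} = 0, so R_E = 8102/72 = 112.5 kN.
Moment equilibrium about D: M_D = Σ(load moments about D) − R_E·L = 772.2 − 112.5×6 = 97.08 kN·m.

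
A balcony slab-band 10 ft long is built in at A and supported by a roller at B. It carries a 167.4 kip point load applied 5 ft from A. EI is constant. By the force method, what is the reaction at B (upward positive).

Release the roller at B. Primary structure: cantilever fixed at A.
Free-end deflection of the primary structure under the applied loading (downward +):
  point load 167.4 at a = 5: Pa²(3L − a)/(6EI) = 17438/EI
Tip deflection under a unit load at B: L³/(3EI) = 333.3/EI.
Compatibility at B: δ_0 − R_B·δ_{BB} = 0, so R_B = 17438/333.3 = 52.31 kip.

R_B = 52.31 kip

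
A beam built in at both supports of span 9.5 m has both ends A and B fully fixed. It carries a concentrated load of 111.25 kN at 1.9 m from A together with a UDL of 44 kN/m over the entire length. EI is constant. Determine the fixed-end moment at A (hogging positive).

Release both end moments; the primary structure is a simply-supported span AB with redundants M_A and M_B.
Simple-span end rotations at A and B under the given loads:
  at A: point load 111.25 at a = 1.9: Pab(L + b)/(6LEI) = 481.9/EI
  at B: point load 111.25 at a = 1.9: Pab(L + a)/(6LEI) = 321.3/EI
  at A: UDL 44: wL³/(24EI) = 1572/EI
  at B: UDL 44: wL³/(24EI) = 1572/EI
  θ_A0 = 2054/EI,  θ_B0 = 1893/EI
Flexibility coefficients: a unit moment at one end gives L/(3EI) there and L/(6EI) at the far end, so f₁₁ = f₂₂ = 3.167/EI and f₁₂ = f₂₁ = 1.583/EI.
Compatibility — zero rotation at each built-in end:
  3.167 M_A + 1.583 M_B = 2054
  1.583 M_A + 3.167 M_B = 1893
Solving the pair gives M_A = 466.2 kN·m and M_B = 364.7 kN·m (hogging).

M_A = 466.2 kN·m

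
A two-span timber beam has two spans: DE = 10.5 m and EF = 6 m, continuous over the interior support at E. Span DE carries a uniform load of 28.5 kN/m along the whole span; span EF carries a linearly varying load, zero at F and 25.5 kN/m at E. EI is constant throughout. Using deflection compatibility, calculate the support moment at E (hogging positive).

M_E = 272.2 kN·m

Insert a hinge at E; M_E is the redundant, and each span becomes simply supported.
Discontinuity in slope at E on the released structure — sum the simple-span end rotations:
  span DE: UDL 28.5: wL³/(24EI) = 1375/EI
  span EF: triangular load, peak 25.5: w₀L³/(45EI) = 122.4/EI
  relative rotation θ_0 = (1375 + 122.4)/EI = 1497/EI
A unit hogging moment at E produces rotation L₁/(3EI) + L₂/(3EI) = 5.5/EI.
Slope continuity at E: θ_0 = M_E·5.5/EI, so M_E = 1497/5.5 = 272.2 kN·m (hogging).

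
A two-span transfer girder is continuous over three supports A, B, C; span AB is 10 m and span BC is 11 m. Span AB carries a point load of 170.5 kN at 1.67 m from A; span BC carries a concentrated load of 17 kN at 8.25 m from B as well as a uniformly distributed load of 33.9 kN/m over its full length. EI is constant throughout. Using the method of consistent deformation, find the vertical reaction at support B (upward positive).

R_B = 285.2 kN

Insert a hinge at B; M_B is the redundant, and each span becomes simply supported.
End slopes at the hinge B, treating each span as simply supported:
  span AB: point load 170.5 at a = 1.67: Pab(L + a)/(6LEI) = 461.3/EI
  span BC: point load 17 at a = 8.25: Pab(L + b)/(6LEI) = 80.35/EI
  span BC: UDL 33.9: wL³/(24EI) = 1880/EI
  relative rotation θ_0 = (461.3 + 1960)/EI = 2422/EI
A unit hogging moment at B produces rotation L₁/(3EI) + L₂/(3EI) = 7/EI.
Compatibility: M_B·(L₁+L₂)/(3EI) = θ_0, giving M_B = 346 kN·m (hogging).
Span AB, ΣM about A with M_B applied at B: R_B^{AB}·10 = 284.7 + 346, so R_B^{AB} = 63.07 kN and R_A = 170.5 − 63.07 = 107.4 kN.
Span BC, ΣM about C: R_B^{BC}·11 = 2098 + 346, so R_B^{BC} = 222.2 kN and R_C = 389.9 − 222.2 = 167.7 kN.
R_B = 63.07 + 222.2 = 285.2 kN.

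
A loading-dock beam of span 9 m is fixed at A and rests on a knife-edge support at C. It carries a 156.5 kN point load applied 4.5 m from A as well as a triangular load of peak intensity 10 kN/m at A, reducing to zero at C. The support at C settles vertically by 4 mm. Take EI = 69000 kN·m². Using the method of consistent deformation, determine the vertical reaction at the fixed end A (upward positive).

R_A = 144.7 kN

Take the reaction at C as the redundant and release it; the primary structure is a cantilever fixed at A.
Deflection at C on the released cantilever, summing each load's contribution:
  point load 156.5 at a = 4.5: Pa²(3L − a)/(6EI) = 11884/EI
  triangular load, peak 10 at the fixed end: w₀L⁴/(30EI) = 2187/EI
  δ_0 = 14071/EI
Flexibility coefficient — unit upward force at C: δ_{CC} = L³/(3EI) = 243/EI.
With EI = 69000 kN·m²: δ_0 = 0.20393 m and δ_{CC} = 0.003522 m/kN.
Compatibility — the beam at C must follow the support down by 0.004 m: δ_0 − R_C·δ_{CC} = 0.004, so R_C = (0.20393 − 0.004)/0.003522 = 56.77 kN.
Vertical equilibrium: R_A = ΣP − R_C = 201.5 − 56.77 = 144.7 kN.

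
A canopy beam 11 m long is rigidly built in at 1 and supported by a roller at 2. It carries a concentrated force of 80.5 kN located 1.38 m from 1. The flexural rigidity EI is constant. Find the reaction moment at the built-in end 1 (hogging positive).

M_1 = 91.06 kN·m

Take the reaction at 2 as the redundant and release it; the primary structure is a cantilever fixed at 1.
Free-end deflection of the primary structure under the applied loading (downward +):
  point load 80.5 at a = 1.38: Pa²(3L − a)/(6EI) = 807.9/EI
Tip deflection under a unit load at 2: L³/(3EI) = 443.7/EI.
Compatibility at 2: δ_0 − R_2·δ_{22} = 0, so R_2 = 807.9/443.7 = 1.821 kN.
Moment equilibrium about 1: M_1 = Σ(load moments about 1) − R_2·L = 111.1 − 1.821×11 = 91.06 kN·m.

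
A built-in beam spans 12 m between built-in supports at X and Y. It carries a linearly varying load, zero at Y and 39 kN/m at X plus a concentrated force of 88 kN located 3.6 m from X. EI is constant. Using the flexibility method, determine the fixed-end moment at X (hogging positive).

Release both end moments; the primary structure is a simply-supported span XY with redundants M_X and M_Y.
Simple-span end rotations at X and Y under the given loads:
  at X: triangular load, peak 39: w₀L³/(45EI) = 1498/EI
  at Y: triangular load, peak 39: 7w₀L³/(360EI) = 1310/EI
  at X: point load 88 at a = 3.6: Pab(L + b)/(6LEI) = 754/EI
  at Y: point load 88 at a = 3.6: Pab(L + a)/(6LEI) = 576.6/EI
  θ_X0 = 2252/EI,  θ_Y0 = 1887/EI
Flexibility coefficients: a unit moment at one end gives L/(3EI) there and L/(6EI) at the far end, so f₁₁ = f₂₂ = 4/EI and f₁₂ = f₂₁ = 2/EI.
Compatibility — zero rotation at each built-in end:
  4 M_X + 2 M_Y = 2252
  2 M_X + 4 M_Y = 1887
Solving the pair gives M_X = 436 kN·m and M_Y = 253.7 kN·m (hogging).

M_X = 436 kN·m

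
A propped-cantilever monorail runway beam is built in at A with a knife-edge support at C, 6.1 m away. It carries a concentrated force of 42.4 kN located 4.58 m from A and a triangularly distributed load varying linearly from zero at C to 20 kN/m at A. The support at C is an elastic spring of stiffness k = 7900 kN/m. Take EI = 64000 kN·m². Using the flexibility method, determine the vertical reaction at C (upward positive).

Remove the prop at C; the released (primary) structure is a cantilever built in at A.
Free-end deflection of the primary structure under the applied loading (downward +):
  point load 42.4 at a = 4.58: Pa²(3L − a)/(6EI) = 2034/EI
  triangular load, peak 20 at the fixed end: w₀L⁴/(30EI) = 923.1/EI
  δ_0 = 2957/EI
Tip deflection under a unit load at C: L³/(3EI) = 75.66/EI.
With EI = 64000 kN·m²: δ_0 = 0.0462 m and δ_{CC} = 0.001182 m/kN.
Compatibility — the spring shortens by R_C/k under the reaction it provides: δ_0 − R_C·δ_{CC} = R_C/k. With 1/k = 0.000127 m/kN, R_C = δ_0 / (δ_{CC} + 1/k) = 0.0462 / (0.001182 + 0.000127) = 35.3 kN.

R_C = 35.3 kN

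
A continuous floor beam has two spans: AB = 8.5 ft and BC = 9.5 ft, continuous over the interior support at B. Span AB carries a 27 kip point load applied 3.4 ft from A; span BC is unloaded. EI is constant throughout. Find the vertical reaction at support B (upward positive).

Release continuity at B by inserting a hinge; the redundant is the internal moment M_B. The primary structure is two simply-supported spans AB and BC.
Discontinuity in slope at B on the released structure — sum the simple-span end rotations:
  span AB: point load 27 at a = 3.4: Pab(L + a)/(6LEI) = 109.2/EI
  relative rotation θ_0 = (109.2 + 0)/EI = 109.2/EI
A unit hogging moment at B produces rotation L₁/(3EI) + L₂/(3EI) = 6/EI.
Compatibility: M_B·(L₁+L₂)/(3EI) = θ_0, giving M_B = 18.21 kip·ft (hogging).
Span AB, ΣM about A with M_B applied at B: R_B^{AB}·8.5 = 91.8 + 18.21, so R_B^{AB} = 12.94 kip and R_A = 27 − 12.94 = 14.06 kip.
Span BC, ΣM about C: R_B^{BC}·9.5 = 0 + 18.21, so R_B^{BC} = 1.917 kip and R_C = 0 − 1.917 = -1.917 kip.
R_B = 12.94 + 1.917 = 14.86 kip.

R_B = 14.86 kip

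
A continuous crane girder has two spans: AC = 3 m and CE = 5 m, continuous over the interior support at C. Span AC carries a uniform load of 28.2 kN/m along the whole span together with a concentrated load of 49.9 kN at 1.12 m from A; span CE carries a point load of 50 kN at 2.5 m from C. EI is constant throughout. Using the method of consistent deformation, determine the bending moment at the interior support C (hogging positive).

Release continuity at C by inserting a hinge; the redundant is the internal moment M_C. The primary structure is two simply-supported spans AC and CE.
End slopes at the hinge C, treating each span as simply supported:
  span AC: UDL 28.2: wL³/(24EI) = 31.73/EI
  span AC: point load 49.9 at a = 1.12: Pab(L + a)/(6LEI) = 24.05/EI
  span CE: point load 50 at a = 2.5: Pab(L + b)/(6LEI) = 78.12/EI
  relative rotation θ_0 = (55.77 + 78.12)/EI = 133.9/EI
A unit hogging moment at C produces rotation L₁/(3EI) + L₂/(3EI) = 2.667/EI.
Compatibility: M_C·(L₁+L₂)/(3EI) = θ_0, giving M_C = 50.21 kN·m (hogging).

M_C = 50.21 kN·m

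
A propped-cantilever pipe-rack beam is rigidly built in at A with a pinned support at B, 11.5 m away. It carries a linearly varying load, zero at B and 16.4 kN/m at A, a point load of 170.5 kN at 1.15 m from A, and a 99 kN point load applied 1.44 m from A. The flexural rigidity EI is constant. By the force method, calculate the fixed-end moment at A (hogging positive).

M_A = 429.1 kN·m

Remove the prop at B; the released (primary) structure is a cantilever built in at A.
Deflection at B on the released cantilever, summing each load's contribution:
  triangular load, peak 16.4 at the fixed end: w₀L⁴/(30EI) = 9561/EI
  point load 170.5 at a = 1.15: Pa²(3L − a)/(6EI) = 1253/EI
  point load 99 at a = 1.44: Pa²(3L − a)/(6EI) = 1131/EI
  δ_0 = 11946/EI
Tip deflection under a unit load at B: L³/(3EI) = 507/EI.
The prop prevents deflection at B: R_B = δ_0/δ_{BB} = 11946/507 = 23.56 kN.
Moment equilibrium about A: M_A = Σ(load moments about A) − R_B·L = 700.1 − 23.56×11.5 = 429.1 kN·m.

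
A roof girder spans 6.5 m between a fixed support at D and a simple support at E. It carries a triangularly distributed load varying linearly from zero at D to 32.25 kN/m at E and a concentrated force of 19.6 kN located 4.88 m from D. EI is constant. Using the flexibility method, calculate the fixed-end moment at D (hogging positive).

Choose R_E as the redundant. The primary structure is the cantilever fixed at D.
Free-end deflection of the primary structure under the applied loading (downward +):
  triangular load, peak 32.25 at the free end: 11w₀L⁴/(120EI) = 5277/EI
  point load 19.6 at a = 4.88: Pa²(3L − a)/(6EI) = 1137/EI
  δ_0 = 6414/EI
Tip deflection under a unit load at E: L³/(3EI) = 91.54/EI.
Compatibility at E: δ_0 − R_E·δ_{EE} = 0, so R_E = 6414/91.54 = 70.07 kN.
Moment equilibrium about D: M_D = Σ(load moments about D) − R_E·L = 549.8 − 70.07×6.5 = 94.37 kN·m.

M_D = 94.37 kN·m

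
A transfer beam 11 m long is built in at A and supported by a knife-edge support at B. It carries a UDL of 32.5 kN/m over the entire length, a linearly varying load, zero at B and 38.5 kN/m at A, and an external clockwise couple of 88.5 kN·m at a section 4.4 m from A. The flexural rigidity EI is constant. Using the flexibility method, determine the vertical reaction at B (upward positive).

Release the roller at B. Primary structure: cantilever fixed at A.
Free-end deflection of the primary structure under the applied loading (downward +):
  UDL 32.5: wL⁴/(8EI) = 59479/EI
  triangular load, peak 38.5 at the fixed end: w₀L⁴/(30EI) = 18789/EI
  clockwise couple 88.5 at a = 4.4: M₀a(2L − a)/(2EI) = 3427/EI
  δ_0 = 81695/EI
Tip deflection under a unit load at B: L³/(3EI) = 443.7/EI.
The prop prevents deflection at B: R_B = δ_0/δ_{BB} = 81695/443.7 = 184.1 kN.

R_B = 184.1 kN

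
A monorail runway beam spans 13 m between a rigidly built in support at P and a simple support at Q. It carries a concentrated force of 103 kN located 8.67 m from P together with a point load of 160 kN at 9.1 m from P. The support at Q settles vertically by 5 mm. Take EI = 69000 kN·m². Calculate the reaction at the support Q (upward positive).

Choose R_Q as the redundant. The primary structure is the cantilever fixed at P.
Free-end deflection of the primary structure under the applied loading (downward +):
  point load 103 at a = 8.67: Pa²(3L − a)/(6EI) = 39138/EI
  point load 160 at a = 9.1: Pa²(3L − a)/(6EI) = 66027/EI
  δ_0 = 105165/EI
Tip deflection under a unit load at Q: L³/(3EI) = 732.3/EI.
With EI = 69000 kN·m²: δ_0 = 1.5241 m and δ_{QQ} = 0.010614 m/kN.
Compatibility — the beam at Q must follow the support down by 0.005 m: δ_0 − R_Q·δ_{QQ} = 0.005, so R_Q = (1.5241 − 0.005)/0.010614 = 143.1 kN.

R_Q = 143.1 kN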